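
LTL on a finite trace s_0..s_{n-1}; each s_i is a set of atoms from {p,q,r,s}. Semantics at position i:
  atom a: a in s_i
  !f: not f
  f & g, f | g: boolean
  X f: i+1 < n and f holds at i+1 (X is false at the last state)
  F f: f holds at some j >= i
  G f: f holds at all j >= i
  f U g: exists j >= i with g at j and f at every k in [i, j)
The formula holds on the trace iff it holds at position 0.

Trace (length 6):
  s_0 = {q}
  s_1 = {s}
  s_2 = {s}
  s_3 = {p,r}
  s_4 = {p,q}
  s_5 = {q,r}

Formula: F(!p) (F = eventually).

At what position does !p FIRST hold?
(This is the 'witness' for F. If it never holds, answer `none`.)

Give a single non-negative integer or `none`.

s_0={q}: !p=True p=False
s_1={s}: !p=True p=False
s_2={s}: !p=True p=False
s_3={p,r}: !p=False p=True
s_4={p,q}: !p=False p=True
s_5={q,r}: !p=True p=False
F(!p) holds; first witness at position 0.

Answer: 0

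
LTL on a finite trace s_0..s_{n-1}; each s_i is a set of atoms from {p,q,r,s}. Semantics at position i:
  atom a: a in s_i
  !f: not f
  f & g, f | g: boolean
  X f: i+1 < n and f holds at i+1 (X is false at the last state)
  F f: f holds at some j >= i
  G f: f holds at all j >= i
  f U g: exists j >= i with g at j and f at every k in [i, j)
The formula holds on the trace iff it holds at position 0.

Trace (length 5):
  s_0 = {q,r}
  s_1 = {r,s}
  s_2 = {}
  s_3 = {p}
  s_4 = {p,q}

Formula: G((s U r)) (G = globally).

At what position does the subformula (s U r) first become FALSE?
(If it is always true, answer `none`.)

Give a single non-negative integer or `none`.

Answer: 2

Derivation:
s_0={q,r}: (s U r)=True s=False r=True
s_1={r,s}: (s U r)=True s=True r=True
s_2={}: (s U r)=False s=False r=False
s_3={p}: (s U r)=False s=False r=False
s_4={p,q}: (s U r)=False s=False r=False
G((s U r)) holds globally = False
First violation at position 2.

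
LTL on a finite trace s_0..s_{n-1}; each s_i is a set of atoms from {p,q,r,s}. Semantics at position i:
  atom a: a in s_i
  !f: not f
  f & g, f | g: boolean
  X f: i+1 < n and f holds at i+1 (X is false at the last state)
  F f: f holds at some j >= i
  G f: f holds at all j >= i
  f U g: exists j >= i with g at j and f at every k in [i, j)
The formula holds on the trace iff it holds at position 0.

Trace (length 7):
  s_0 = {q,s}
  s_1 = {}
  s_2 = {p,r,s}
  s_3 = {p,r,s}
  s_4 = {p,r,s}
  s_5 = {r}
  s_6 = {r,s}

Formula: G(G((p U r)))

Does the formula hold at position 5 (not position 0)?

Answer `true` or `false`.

s_0={q,s}: G(G((p U r)))=False G((p U r))=False (p U r)=False p=False r=False
s_1={}: G(G((p U r)))=False G((p U r))=False (p U r)=False p=False r=False
s_2={p,r,s}: G(G((p U r)))=True G((p U r))=True (p U r)=True p=True r=True
s_3={p,r,s}: G(G((p U r)))=True G((p U r))=True (p U r)=True p=True r=True
s_4={p,r,s}: G(G((p U r)))=True G((p U r))=True (p U r)=True p=True r=True
s_5={r}: G(G((p U r)))=True G((p U r))=True (p U r)=True p=False r=True
s_6={r,s}: G(G((p U r)))=True G((p U r))=True (p U r)=True p=False r=True
Evaluating at position 5: result = True

Answer: true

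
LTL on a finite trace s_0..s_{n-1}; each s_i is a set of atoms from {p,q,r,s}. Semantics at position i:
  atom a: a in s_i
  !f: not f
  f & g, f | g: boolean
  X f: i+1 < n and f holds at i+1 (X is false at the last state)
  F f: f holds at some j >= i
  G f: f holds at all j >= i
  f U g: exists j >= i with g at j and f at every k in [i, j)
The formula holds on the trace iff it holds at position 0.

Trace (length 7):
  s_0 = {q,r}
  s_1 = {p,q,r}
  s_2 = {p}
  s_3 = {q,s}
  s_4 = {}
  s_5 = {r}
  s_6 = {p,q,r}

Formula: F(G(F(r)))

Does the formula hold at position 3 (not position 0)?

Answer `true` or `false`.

s_0={q,r}: F(G(F(r)))=True G(F(r))=True F(r)=True r=True
s_1={p,q,r}: F(G(F(r)))=True G(F(r))=True F(r)=True r=True
s_2={p}: F(G(F(r)))=True G(F(r))=True F(r)=True r=False
s_3={q,s}: F(G(F(r)))=True G(F(r))=True F(r)=True r=False
s_4={}: F(G(F(r)))=True G(F(r))=True F(r)=True r=False
s_5={r}: F(G(F(r)))=True G(F(r))=True F(r)=True r=True
s_6={p,q,r}: F(G(F(r)))=True G(F(r))=True F(r)=True r=True
Evaluating at position 3: result = True

Answer: true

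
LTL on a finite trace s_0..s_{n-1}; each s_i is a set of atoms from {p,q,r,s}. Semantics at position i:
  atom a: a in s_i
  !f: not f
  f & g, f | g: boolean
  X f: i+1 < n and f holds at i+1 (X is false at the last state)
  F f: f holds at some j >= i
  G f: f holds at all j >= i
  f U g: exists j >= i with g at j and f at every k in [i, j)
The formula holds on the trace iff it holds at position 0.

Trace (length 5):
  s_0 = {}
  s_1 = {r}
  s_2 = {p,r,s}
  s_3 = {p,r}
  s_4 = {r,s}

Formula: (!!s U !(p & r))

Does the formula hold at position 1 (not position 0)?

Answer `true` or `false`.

s_0={}: (!!s U !(p & r))=True !!s=False !s=True s=False !(p & r)=True (p & r)=False p=False r=False
s_1={r}: (!!s U !(p & r))=True !!s=False !s=True s=False !(p & r)=True (p & r)=False p=False r=True
s_2={p,r,s}: (!!s U !(p & r))=False !!s=True !s=False s=True !(p & r)=False (p & r)=True p=True r=True
s_3={p,r}: (!!s U !(p & r))=False !!s=False !s=True s=False !(p & r)=False (p & r)=True p=True r=True
s_4={r,s}: (!!s U !(p & r))=True !!s=True !s=False s=True !(p & r)=True (p & r)=False p=False r=True
Evaluating at position 1: result = True

Answer: true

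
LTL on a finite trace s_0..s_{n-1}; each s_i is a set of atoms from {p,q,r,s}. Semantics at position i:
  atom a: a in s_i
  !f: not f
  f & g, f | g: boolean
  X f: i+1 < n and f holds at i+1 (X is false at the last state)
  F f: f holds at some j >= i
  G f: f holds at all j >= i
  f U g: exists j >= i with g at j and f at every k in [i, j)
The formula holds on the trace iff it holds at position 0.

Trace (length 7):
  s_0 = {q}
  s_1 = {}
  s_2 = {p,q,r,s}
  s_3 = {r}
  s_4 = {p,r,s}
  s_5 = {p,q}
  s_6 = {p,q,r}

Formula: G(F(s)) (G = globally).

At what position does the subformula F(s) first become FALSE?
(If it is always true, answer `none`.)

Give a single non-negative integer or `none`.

Answer: 5

Derivation:
s_0={q}: F(s)=True s=False
s_1={}: F(s)=True s=False
s_2={p,q,r,s}: F(s)=True s=True
s_3={r}: F(s)=True s=False
s_4={p,r,s}: F(s)=True s=True
s_5={p,q}: F(s)=False s=False
s_6={p,q,r}: F(s)=False s=False
G(F(s)) holds globally = False
First violation at position 5.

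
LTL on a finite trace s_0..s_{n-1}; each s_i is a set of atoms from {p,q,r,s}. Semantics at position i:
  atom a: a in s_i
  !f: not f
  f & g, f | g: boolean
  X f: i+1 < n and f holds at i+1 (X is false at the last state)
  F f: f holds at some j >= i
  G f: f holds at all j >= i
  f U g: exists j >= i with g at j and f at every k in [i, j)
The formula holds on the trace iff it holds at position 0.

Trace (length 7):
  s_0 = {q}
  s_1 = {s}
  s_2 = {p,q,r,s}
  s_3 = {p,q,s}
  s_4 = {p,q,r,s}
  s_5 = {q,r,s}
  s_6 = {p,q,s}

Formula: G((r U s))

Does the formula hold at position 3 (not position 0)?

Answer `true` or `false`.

s_0={q}: G((r U s))=False (r U s)=False r=False s=False
s_1={s}: G((r U s))=True (r U s)=True r=False s=True
s_2={p,q,r,s}: G((r U s))=True (r U s)=True r=True s=True
s_3={p,q,s}: G((r U s))=True (r U s)=True r=False s=True
s_4={p,q,r,s}: G((r U s))=True (r U s)=True r=True s=True
s_5={q,r,s}: G((r U s))=True (r U s)=True r=True s=True
s_6={p,q,s}: G((r U s))=True (r U s)=True r=False s=True
Evaluating at position 3: result = True

Answer: true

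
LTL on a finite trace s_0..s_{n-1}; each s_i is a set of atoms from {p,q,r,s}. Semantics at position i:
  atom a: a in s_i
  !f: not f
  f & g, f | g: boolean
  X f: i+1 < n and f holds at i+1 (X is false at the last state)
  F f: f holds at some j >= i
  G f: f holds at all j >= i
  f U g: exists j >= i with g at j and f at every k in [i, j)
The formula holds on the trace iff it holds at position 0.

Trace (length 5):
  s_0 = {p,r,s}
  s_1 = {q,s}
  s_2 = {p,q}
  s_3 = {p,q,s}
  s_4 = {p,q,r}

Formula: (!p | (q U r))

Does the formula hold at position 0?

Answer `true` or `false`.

s_0={p,r,s}: (!p | (q U r))=True !p=False p=True (q U r)=True q=False r=True
s_1={q,s}: (!p | (q U r))=True !p=True p=False (q U r)=True q=True r=False
s_2={p,q}: (!p | (q U r))=True !p=False p=True (q U r)=True q=True r=False
s_3={p,q,s}: (!p | (q U r))=True !p=False p=True (q U r)=True q=True r=False
s_4={p,q,r}: (!p | (q U r))=True !p=False p=True (q U r)=True q=True r=True

Answer: true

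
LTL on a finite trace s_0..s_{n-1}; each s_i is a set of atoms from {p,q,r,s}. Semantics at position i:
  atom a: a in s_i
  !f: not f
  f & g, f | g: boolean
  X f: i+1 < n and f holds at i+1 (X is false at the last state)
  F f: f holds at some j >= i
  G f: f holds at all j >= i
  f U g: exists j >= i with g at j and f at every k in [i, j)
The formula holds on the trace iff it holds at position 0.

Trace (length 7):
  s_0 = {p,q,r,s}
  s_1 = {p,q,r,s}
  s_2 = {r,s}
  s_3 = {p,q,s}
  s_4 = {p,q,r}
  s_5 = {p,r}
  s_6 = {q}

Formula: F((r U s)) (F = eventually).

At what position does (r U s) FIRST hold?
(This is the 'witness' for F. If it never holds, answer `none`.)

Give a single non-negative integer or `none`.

s_0={p,q,r,s}: (r U s)=True r=True s=True
s_1={p,q,r,s}: (r U s)=True r=True s=True
s_2={r,s}: (r U s)=True r=True s=True
s_3={p,q,s}: (r U s)=True r=False s=True
s_4={p,q,r}: (r U s)=False r=True s=False
s_5={p,r}: (r U s)=False r=True s=False
s_6={q}: (r U s)=False r=False s=False
F((r U s)) holds; first witness at position 0.

Answer: 0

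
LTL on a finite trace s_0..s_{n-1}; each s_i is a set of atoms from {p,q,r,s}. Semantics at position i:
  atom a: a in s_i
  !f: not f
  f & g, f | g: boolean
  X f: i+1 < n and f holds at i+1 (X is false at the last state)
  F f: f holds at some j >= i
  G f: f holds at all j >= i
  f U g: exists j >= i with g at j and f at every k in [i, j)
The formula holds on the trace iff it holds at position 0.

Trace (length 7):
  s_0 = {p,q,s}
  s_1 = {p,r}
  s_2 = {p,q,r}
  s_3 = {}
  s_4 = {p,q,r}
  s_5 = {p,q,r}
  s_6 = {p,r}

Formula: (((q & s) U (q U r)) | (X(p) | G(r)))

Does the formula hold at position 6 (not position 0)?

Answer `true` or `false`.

s_0={p,q,s}: (((q & s) U (q U r)) | (X(p) | G(r)))=True ((q & s) U (q U r))=True (q & s)=True q=True s=True (q U r)=True r=False (X(p) | G(r))=True X(p)=True p=True G(r)=False
s_1={p,r}: (((q & s) U (q U r)) | (X(p) | G(r)))=True ((q & s) U (q U r))=True (q & s)=False q=False s=False (q U r)=True r=True (X(p) | G(r))=True X(p)=True p=True G(r)=False
s_2={p,q,r}: (((q & s) U (q U r)) | (X(p) | G(r)))=True ((q & s) U (q U r))=True (q & s)=False q=True s=False (q U r)=True r=True (X(p) | G(r))=False X(p)=False p=True G(r)=False
s_3={}: (((q & s) U (q U r)) | (X(p) | G(r)))=True ((q & s) U (q U r))=False (q & s)=False q=False s=False (q U r)=False r=False (X(p) | G(r))=True X(p)=True p=False G(r)=False
s_4={p,q,r}: (((q & s) U (q U r)) | (X(p) | G(r)))=True ((q & s) U (q U r))=True (q & s)=False q=True s=False (q U r)=True r=True (X(p) | G(r))=True X(p)=True p=True G(r)=True
s_5={p,q,r}: (((q & s) U (q U r)) | (X(p) | G(r)))=True ((q & s) U (q U r))=True (q & s)=False q=True s=False (q U r)=True r=True (X(p) | G(r))=True X(p)=True p=True G(r)=True
s_6={p,r}: (((q & s) U (q U r)) | (X(p) | G(r)))=True ((q & s) U (q U r))=True (q & s)=False q=False s=False (q U r)=True r=True (X(p) | G(r))=True X(p)=False p=True G(r)=True
Evaluating at position 6: result = True

Answer: true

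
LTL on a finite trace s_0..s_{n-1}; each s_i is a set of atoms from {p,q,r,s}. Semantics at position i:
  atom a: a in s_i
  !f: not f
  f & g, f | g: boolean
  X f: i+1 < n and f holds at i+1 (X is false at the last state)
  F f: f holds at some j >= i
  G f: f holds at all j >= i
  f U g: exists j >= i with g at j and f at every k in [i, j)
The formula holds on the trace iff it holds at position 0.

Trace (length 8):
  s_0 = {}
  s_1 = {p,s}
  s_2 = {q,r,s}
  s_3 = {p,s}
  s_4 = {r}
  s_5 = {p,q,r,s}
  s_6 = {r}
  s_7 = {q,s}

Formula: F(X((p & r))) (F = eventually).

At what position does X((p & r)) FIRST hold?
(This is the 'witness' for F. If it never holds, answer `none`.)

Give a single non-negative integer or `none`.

Answer: 4

Derivation:
s_0={}: X((p & r))=False (p & r)=False p=False r=False
s_1={p,s}: X((p & r))=False (p & r)=False p=True r=False
s_2={q,r,s}: X((p & r))=False (p & r)=False p=False r=True
s_3={p,s}: X((p & r))=False (p & r)=False p=True r=False
s_4={r}: X((p & r))=True (p & r)=False p=False r=True
s_5={p,q,r,s}: X((p & r))=False (p & r)=True p=True r=True
s_6={r}: X((p & r))=False (p & r)=False p=False r=True
s_7={q,s}: X((p & r))=False (p & r)=False p=False r=False
F(X((p & r))) holds; first witness at position 4.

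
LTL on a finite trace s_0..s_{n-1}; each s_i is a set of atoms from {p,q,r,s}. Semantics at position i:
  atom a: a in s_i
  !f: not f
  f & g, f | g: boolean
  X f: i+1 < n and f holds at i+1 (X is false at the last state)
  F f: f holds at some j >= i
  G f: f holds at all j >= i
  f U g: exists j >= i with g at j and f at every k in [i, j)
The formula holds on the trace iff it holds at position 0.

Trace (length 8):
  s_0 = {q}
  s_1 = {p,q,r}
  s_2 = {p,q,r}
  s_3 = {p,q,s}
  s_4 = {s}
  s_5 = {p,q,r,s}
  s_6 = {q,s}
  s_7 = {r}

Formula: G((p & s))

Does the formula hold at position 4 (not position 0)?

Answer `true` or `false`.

s_0={q}: G((p & s))=False (p & s)=False p=False s=False
s_1={p,q,r}: G((p & s))=False (p & s)=False p=True s=False
s_2={p,q,r}: G((p & s))=False (p & s)=False p=True s=False
s_3={p,q,s}: G((p & s))=False (p & s)=True p=True s=True
s_4={s}: G((p & s))=False (p & s)=False p=False s=True
s_5={p,q,r,s}: G((p & s))=False (p & s)=True p=True s=True
s_6={q,s}: G((p & s))=False (p & s)=False p=False s=True
s_7={r}: G((p & s))=False (p & s)=False p=False s=False
Evaluating at position 4: result = False

Answer: false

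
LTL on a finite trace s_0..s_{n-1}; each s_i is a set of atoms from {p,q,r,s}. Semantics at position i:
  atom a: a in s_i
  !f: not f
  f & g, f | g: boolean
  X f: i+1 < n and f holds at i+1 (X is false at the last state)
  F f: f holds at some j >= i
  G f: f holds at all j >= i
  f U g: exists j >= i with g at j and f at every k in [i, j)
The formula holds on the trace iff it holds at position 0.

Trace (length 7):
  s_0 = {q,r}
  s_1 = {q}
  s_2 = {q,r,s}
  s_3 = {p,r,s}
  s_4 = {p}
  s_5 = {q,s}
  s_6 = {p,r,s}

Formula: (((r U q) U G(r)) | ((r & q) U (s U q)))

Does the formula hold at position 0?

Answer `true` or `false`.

s_0={q,r}: (((r U q) U G(r)) | ((r & q) U (s U q)))=True ((r U q) U G(r))=False (r U q)=True r=True q=True G(r)=False ((r & q) U (s U q))=True (r & q)=True (s U q)=True s=False
s_1={q}: (((r U q) U G(r)) | ((r & q) U (s U q)))=True ((r U q) U G(r))=False (r U q)=True r=False q=True G(r)=False ((r & q) U (s U q))=True (r & q)=False (s U q)=True s=False
s_2={q,r,s}: (((r U q) U G(r)) | ((r & q) U (s U q)))=True ((r U q) U G(r))=False (r U q)=True r=True q=True G(r)=False ((r & q) U (s U q))=True (r & q)=True (s U q)=True s=True
s_3={p,r,s}: (((r U q) U G(r)) | ((r & q) U (s U q)))=False ((r U q) U G(r))=False (r U q)=False r=True q=False G(r)=False ((r & q) U (s U q))=False (r & q)=False (s U q)=False s=True
s_4={p}: (((r U q) U G(r)) | ((r & q) U (s U q)))=False ((r U q) U G(r))=False (r U q)=False r=False q=False G(r)=False ((r & q) U (s U q))=False (r & q)=False (s U q)=False s=False
s_5={q,s}: (((r U q) U G(r)) | ((r & q) U (s U q)))=True ((r U q) U G(r))=True (r U q)=True r=False q=True G(r)=False ((r & q) U (s U q))=True (r & q)=False (s U q)=True s=True
s_6={p,r,s}: (((r U q) U G(r)) | ((r & q) U (s U q)))=True ((r U q) U G(r))=True (r U q)=False r=True q=False G(r)=True ((r & q) U (s U q))=False (r & q)=False (s U q)=False s=True

Answer: true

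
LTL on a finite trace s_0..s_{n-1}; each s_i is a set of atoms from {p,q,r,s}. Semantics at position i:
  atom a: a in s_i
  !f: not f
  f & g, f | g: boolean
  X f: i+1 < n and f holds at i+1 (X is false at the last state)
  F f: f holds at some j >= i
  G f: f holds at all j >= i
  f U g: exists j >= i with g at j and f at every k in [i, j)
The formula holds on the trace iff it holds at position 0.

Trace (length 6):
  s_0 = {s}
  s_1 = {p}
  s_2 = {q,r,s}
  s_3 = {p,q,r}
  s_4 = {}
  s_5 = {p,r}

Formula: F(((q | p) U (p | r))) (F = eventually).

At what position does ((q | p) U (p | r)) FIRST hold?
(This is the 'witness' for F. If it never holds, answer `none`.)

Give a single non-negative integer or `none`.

Answer: 1

Derivation:
s_0={s}: ((q | p) U (p | r))=False (q | p)=False q=False p=False (p | r)=False r=False
s_1={p}: ((q | p) U (p | r))=True (q | p)=True q=False p=True (p | r)=True r=False
s_2={q,r,s}: ((q | p) U (p | r))=True (q | p)=True q=True p=False (p | r)=True r=True
s_3={p,q,r}: ((q | p) U (p | r))=True (q | p)=True q=True p=True (p | r)=True r=True
s_4={}: ((q | p) U (p | r))=False (q | p)=False q=False p=False (p | r)=False r=False
s_5={p,r}: ((q | p) U (p | r))=True (q | p)=True q=False p=True (p | r)=True r=True
F(((q | p) U (p | r))) holds; first witness at position 1.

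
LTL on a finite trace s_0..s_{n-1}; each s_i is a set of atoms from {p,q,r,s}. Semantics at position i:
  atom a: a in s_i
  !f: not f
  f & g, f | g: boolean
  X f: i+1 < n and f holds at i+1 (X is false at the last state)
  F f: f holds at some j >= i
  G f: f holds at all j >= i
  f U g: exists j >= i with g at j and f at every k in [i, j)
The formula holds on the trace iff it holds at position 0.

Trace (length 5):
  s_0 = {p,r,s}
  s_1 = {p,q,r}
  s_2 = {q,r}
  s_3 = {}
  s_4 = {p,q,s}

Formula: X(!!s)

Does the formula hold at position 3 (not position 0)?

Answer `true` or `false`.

Answer: true

Derivation:
s_0={p,r,s}: X(!!s)=False !!s=True !s=False s=True
s_1={p,q,r}: X(!!s)=False !!s=False !s=True s=False
s_2={q,r}: X(!!s)=False !!s=False !s=True s=False
s_3={}: X(!!s)=True !!s=False !s=True s=False
s_4={p,q,s}: X(!!s)=False !!s=True !s=False s=True
Evaluating at position 3: result = True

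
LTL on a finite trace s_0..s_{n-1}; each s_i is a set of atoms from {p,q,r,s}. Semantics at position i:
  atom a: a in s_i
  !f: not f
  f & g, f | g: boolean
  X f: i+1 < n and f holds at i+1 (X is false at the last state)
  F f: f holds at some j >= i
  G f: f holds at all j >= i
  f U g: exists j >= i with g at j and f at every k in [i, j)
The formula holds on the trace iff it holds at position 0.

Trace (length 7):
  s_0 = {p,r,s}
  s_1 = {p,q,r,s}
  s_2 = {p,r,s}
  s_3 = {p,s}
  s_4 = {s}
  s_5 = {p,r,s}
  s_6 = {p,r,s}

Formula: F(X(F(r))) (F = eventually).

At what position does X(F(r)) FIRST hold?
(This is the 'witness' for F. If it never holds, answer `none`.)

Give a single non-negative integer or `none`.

s_0={p,r,s}: X(F(r))=True F(r)=True r=True
s_1={p,q,r,s}: X(F(r))=True F(r)=True r=True
s_2={p,r,s}: X(F(r))=True F(r)=True r=True
s_3={p,s}: X(F(r))=True F(r)=True r=False
s_4={s}: X(F(r))=True F(r)=True r=False
s_5={p,r,s}: X(F(r))=True F(r)=True r=True
s_6={p,r,s}: X(F(r))=False F(r)=True r=True
F(X(F(r))) holds; first witness at position 0.

Answer: 0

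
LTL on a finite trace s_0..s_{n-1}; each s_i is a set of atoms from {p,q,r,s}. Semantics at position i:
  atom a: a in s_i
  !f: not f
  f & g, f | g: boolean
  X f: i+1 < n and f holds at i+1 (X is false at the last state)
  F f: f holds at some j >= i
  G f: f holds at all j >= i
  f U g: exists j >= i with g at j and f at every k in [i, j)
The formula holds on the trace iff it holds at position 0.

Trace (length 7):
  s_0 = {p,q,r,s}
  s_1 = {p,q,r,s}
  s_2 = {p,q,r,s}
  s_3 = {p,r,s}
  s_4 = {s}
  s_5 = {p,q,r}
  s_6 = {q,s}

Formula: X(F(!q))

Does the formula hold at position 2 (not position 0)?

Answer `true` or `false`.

s_0={p,q,r,s}: X(F(!q))=True F(!q)=True !q=False q=True
s_1={p,q,r,s}: X(F(!q))=True F(!q)=True !q=False q=True
s_2={p,q,r,s}: X(F(!q))=True F(!q)=True !q=False q=True
s_3={p,r,s}: X(F(!q))=True F(!q)=True !q=True q=False
s_4={s}: X(F(!q))=False F(!q)=True !q=True q=False
s_5={p,q,r}: X(F(!q))=False F(!q)=False !q=False q=True
s_6={q,s}: X(F(!q))=False F(!q)=False !q=False q=True
Evaluating at position 2: result = True

Answer: true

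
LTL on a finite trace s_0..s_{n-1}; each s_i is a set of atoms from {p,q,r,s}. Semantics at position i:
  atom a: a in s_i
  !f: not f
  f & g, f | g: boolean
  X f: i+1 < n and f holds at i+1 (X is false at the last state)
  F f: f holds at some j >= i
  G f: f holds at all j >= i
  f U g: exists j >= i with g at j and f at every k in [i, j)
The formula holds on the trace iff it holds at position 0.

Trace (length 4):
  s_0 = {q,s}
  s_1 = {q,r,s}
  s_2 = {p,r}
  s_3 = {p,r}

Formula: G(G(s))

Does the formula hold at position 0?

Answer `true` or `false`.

s_0={q,s}: G(G(s))=False G(s)=False s=True
s_1={q,r,s}: G(G(s))=False G(s)=False s=True
s_2={p,r}: G(G(s))=False G(s)=False s=False
s_3={p,r}: G(G(s))=False G(s)=False s=False

Answer: false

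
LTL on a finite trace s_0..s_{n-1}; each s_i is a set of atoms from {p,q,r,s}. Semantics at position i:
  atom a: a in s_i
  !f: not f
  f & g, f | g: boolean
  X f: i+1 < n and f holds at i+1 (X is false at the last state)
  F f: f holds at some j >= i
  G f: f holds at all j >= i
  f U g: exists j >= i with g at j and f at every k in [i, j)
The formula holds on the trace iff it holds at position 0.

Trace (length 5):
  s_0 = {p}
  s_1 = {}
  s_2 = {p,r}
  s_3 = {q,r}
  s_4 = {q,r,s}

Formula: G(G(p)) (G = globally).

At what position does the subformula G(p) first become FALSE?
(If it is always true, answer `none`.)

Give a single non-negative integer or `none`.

Answer: 0

Derivation:
s_0={p}: G(p)=False p=True
s_1={}: G(p)=False p=False
s_2={p,r}: G(p)=False p=True
s_3={q,r}: G(p)=False p=False
s_4={q,r,s}: G(p)=False p=False
G(G(p)) holds globally = False
First violation at position 0.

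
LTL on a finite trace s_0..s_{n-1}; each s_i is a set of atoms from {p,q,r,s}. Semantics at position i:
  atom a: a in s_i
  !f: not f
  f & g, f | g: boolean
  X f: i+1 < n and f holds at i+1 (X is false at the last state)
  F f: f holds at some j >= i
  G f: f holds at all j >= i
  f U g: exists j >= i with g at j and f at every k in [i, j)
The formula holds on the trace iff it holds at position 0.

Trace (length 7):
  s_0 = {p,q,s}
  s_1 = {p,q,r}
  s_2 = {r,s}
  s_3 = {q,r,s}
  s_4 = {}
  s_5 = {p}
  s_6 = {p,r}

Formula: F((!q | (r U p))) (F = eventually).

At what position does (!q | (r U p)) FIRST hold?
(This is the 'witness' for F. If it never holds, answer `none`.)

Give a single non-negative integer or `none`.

Answer: 0

Derivation:
s_0={p,q,s}: (!q | (r U p))=True !q=False q=True (r U p)=True r=False p=True
s_1={p,q,r}: (!q | (r U p))=True !q=False q=True (r U p)=True r=True p=True
s_2={r,s}: (!q | (r U p))=True !q=True q=False (r U p)=False r=True p=False
s_3={q,r,s}: (!q | (r U p))=False !q=False q=True (r U p)=False r=True p=False
s_4={}: (!q | (r U p))=True !q=True q=False (r U p)=False r=False p=False
s_5={p}: (!q | (r U p))=True !q=True q=False (r U p)=True r=False p=True
s_6={p,r}: (!q | (r U p))=True !q=True q=False (r U p)=True r=True p=True
F((!q | (r U p))) holds; first witness at position 0.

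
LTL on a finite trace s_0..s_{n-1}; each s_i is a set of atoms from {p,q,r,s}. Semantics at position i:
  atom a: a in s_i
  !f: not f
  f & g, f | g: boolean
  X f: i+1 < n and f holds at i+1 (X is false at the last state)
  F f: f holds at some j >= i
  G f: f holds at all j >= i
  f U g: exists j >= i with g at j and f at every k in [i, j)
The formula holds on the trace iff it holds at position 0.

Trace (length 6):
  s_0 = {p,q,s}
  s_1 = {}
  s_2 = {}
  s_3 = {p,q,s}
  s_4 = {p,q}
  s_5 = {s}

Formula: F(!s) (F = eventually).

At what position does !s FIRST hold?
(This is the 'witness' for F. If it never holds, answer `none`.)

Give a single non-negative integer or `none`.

Answer: 1

Derivation:
s_0={p,q,s}: !s=False s=True
s_1={}: !s=True s=False
s_2={}: !s=True s=False
s_3={p,q,s}: !s=False s=True
s_4={p,q}: !s=True s=False
s_5={s}: !s=False s=True
F(!s) holds; first witness at position 1.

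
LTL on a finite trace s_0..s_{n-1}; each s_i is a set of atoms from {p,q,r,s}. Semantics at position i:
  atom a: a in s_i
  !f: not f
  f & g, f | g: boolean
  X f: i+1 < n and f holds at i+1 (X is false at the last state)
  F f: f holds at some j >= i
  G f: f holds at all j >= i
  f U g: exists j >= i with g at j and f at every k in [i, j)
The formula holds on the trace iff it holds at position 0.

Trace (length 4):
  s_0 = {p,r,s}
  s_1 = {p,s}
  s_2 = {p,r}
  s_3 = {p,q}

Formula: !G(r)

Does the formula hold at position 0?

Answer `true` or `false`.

Answer: true

Derivation:
s_0={p,r,s}: !G(r)=True G(r)=False r=True
s_1={p,s}: !G(r)=True G(r)=False r=False
s_2={p,r}: !G(r)=True G(r)=False r=True
s_3={p,q}: !G(r)=True G(r)=False r=False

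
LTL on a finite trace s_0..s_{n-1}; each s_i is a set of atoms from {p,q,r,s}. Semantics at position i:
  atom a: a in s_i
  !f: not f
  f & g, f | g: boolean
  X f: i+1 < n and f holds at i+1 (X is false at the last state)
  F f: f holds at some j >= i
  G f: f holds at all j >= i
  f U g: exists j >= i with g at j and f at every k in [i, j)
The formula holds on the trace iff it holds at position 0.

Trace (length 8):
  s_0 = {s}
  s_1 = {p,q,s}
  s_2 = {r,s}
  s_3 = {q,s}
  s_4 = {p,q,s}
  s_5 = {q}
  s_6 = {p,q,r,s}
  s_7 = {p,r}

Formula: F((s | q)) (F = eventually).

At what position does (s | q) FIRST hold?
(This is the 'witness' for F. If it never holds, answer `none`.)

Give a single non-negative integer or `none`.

Answer: 0

Derivation:
s_0={s}: (s | q)=True s=True q=False
s_1={p,q,s}: (s | q)=True s=True q=True
s_2={r,s}: (s | q)=True s=True q=False
s_3={q,s}: (s | q)=True s=True q=True
s_4={p,q,s}: (s | q)=True s=True q=True
s_5={q}: (s | q)=True s=False q=True
s_6={p,q,r,s}: (s | q)=True s=True q=True
s_7={p,r}: (s | q)=False s=False q=False
F((s | q)) holds; first witness at position 0.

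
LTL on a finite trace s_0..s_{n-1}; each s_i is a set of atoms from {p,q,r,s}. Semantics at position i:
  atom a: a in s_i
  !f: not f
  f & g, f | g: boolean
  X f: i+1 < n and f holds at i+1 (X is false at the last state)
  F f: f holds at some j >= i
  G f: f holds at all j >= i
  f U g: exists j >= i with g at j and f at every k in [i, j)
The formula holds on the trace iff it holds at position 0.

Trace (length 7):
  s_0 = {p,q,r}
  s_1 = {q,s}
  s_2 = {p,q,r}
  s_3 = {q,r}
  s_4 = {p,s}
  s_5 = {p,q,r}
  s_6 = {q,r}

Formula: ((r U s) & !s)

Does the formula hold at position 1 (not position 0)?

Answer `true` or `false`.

s_0={p,q,r}: ((r U s) & !s)=True (r U s)=True r=True s=False !s=True
s_1={q,s}: ((r U s) & !s)=False (r U s)=True r=False s=True !s=False
s_2={p,q,r}: ((r U s) & !s)=True (r U s)=True r=True s=False !s=True
s_3={q,r}: ((r U s) & !s)=True (r U s)=True r=True s=False !s=True
s_4={p,s}: ((r U s) & !s)=False (r U s)=True r=False s=True !s=False
s_5={p,q,r}: ((r U s) & !s)=False (r U s)=False r=True s=False !s=True
s_6={q,r}: ((r U s) & !s)=False (r U s)=False r=True s=False !s=True
Evaluating at position 1: result = False

Answer: false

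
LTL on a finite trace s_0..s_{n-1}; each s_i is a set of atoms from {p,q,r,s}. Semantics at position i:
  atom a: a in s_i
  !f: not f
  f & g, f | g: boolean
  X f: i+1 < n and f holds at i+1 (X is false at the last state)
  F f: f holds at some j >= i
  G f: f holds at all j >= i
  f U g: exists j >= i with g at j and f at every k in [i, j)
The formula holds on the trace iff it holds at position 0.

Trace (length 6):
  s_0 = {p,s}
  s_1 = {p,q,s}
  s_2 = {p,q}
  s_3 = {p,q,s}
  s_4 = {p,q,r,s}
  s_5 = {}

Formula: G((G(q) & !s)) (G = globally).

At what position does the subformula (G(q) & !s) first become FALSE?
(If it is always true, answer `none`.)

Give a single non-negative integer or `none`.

Answer: 0

Derivation:
s_0={p,s}: (G(q) & !s)=False G(q)=False q=False !s=False s=True
s_1={p,q,s}: (G(q) & !s)=False G(q)=False q=True !s=False s=True
s_2={p,q}: (G(q) & !s)=False G(q)=False q=True !s=True s=False
s_3={p,q,s}: (G(q) & !s)=False G(q)=False q=True !s=False s=True
s_4={p,q,r,s}: (G(q) & !s)=False G(q)=False q=True !s=False s=True
s_5={}: (G(q) & !s)=False G(q)=False q=False !s=True s=False
G((G(q) & !s)) holds globally = False
First violation at position 0.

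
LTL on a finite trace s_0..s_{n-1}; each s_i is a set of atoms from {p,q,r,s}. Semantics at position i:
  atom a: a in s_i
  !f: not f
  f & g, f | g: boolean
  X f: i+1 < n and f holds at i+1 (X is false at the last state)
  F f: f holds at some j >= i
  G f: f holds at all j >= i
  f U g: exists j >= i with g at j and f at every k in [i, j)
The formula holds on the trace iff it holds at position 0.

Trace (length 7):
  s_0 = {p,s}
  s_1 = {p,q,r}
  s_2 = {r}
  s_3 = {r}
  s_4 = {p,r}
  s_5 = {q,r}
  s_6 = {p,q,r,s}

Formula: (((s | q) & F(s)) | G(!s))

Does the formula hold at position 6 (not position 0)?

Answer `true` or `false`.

s_0={p,s}: (((s | q) & F(s)) | G(!s))=True ((s | q) & F(s))=True (s | q)=True s=True q=False F(s)=True G(!s)=False !s=False
s_1={p,q,r}: (((s | q) & F(s)) | G(!s))=True ((s | q) & F(s))=True (s | q)=True s=False q=True F(s)=True G(!s)=False !s=True
s_2={r}: (((s | q) & F(s)) | G(!s))=False ((s | q) & F(s))=False (s | q)=False s=False q=False F(s)=True G(!s)=False !s=True
s_3={r}: (((s | q) & F(s)) | G(!s))=False ((s | q) & F(s))=False (s | q)=False s=False q=False F(s)=True G(!s)=False !s=True
s_4={p,r}: (((s | q) & F(s)) | G(!s))=False ((s | q) & F(s))=False (s | q)=False s=False q=False F(s)=True G(!s)=False !s=True
s_5={q,r}: (((s | q) & F(s)) | G(!s))=True ((s | q) & F(s))=True (s | q)=True s=False q=True F(s)=True G(!s)=False !s=True
s_6={p,q,r,s}: (((s | q) & F(s)) | G(!s))=True ((s | q) & F(s))=True (s | q)=True s=True q=True F(s)=True G(!s)=False !s=False
Evaluating at position 6: result = True

Answer: true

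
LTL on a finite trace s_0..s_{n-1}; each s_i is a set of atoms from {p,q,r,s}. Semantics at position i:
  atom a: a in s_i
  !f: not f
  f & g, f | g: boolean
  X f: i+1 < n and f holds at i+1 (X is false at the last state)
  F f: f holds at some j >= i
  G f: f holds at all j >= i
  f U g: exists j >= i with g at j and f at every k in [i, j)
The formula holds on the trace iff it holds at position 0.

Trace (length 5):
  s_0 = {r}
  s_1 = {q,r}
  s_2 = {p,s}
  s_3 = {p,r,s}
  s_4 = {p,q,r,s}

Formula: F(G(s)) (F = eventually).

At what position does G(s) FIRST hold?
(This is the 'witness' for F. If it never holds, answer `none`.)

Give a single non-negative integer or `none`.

s_0={r}: G(s)=False s=False
s_1={q,r}: G(s)=False s=False
s_2={p,s}: G(s)=True s=True
s_3={p,r,s}: G(s)=True s=True
s_4={p,q,r,s}: G(s)=True s=True
F(G(s)) holds; first witness at position 2.

Answer: 2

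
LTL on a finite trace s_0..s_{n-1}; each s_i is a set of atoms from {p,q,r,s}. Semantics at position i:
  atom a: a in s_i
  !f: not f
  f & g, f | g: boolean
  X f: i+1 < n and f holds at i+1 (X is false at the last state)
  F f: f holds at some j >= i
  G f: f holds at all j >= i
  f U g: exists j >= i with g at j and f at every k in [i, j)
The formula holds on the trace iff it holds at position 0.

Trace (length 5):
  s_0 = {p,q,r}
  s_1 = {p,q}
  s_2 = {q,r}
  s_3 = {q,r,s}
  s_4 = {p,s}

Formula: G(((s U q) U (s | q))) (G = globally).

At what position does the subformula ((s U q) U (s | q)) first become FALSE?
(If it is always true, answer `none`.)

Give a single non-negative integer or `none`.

Answer: none

Derivation:
s_0={p,q,r}: ((s U q) U (s | q))=True (s U q)=True s=False q=True (s | q)=True
s_1={p,q}: ((s U q) U (s | q))=True (s U q)=True s=False q=True (s | q)=True
s_2={q,r}: ((s U q) U (s | q))=True (s U q)=True s=False q=True (s | q)=True
s_3={q,r,s}: ((s U q) U (s | q))=True (s U q)=True s=True q=True (s | q)=True
s_4={p,s}: ((s U q) U (s | q))=True (s U q)=False s=True q=False (s | q)=True
G(((s U q) U (s | q))) holds globally = True
No violation — formula holds at every position.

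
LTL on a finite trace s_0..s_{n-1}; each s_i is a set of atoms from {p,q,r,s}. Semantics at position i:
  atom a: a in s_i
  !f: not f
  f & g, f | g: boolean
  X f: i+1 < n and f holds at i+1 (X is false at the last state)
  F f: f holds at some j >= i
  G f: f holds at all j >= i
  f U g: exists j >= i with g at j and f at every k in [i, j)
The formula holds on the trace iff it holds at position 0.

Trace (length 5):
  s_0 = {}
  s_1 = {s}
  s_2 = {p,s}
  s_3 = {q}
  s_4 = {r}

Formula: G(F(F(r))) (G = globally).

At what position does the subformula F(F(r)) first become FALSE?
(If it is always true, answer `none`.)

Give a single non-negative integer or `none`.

Answer: none

Derivation:
s_0={}: F(F(r))=True F(r)=True r=False
s_1={s}: F(F(r))=True F(r)=True r=False
s_2={p,s}: F(F(r))=True F(r)=True r=False
s_3={q}: F(F(r))=True F(r)=True r=False
s_4={r}: F(F(r))=True F(r)=True r=True
G(F(F(r))) holds globally = True
No violation — formula holds at every position.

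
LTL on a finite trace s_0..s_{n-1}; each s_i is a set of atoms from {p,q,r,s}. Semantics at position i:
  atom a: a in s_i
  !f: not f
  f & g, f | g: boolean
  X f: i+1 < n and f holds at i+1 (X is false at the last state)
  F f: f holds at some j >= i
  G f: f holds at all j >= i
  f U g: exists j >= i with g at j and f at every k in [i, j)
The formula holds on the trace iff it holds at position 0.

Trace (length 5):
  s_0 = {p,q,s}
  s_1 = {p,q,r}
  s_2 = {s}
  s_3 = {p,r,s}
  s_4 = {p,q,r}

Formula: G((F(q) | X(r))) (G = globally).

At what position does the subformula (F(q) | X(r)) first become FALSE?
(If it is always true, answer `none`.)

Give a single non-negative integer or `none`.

s_0={p,q,s}: (F(q) | X(r))=True F(q)=True q=True X(r)=True r=False
s_1={p,q,r}: (F(q) | X(r))=True F(q)=True q=True X(r)=False r=True
s_2={s}: (F(q) | X(r))=True F(q)=True q=False X(r)=True r=False
s_3={p,r,s}: (F(q) | X(r))=True F(q)=True q=False X(r)=True r=True
s_4={p,q,r}: (F(q) | X(r))=True F(q)=True q=True X(r)=False r=True
G((F(q) | X(r))) holds globally = True
No violation — formula holds at every position.

Answer: none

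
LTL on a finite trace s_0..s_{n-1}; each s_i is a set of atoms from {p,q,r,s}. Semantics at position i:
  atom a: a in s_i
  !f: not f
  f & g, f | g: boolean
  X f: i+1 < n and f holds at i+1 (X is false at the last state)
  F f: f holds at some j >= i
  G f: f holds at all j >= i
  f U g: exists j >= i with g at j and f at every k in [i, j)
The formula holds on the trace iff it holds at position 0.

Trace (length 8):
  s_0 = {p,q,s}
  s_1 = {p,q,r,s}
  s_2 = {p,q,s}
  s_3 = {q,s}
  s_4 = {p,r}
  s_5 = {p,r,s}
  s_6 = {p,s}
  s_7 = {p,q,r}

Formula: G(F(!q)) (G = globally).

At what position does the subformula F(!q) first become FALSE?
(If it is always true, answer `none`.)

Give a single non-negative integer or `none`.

s_0={p,q,s}: F(!q)=True !q=False q=True
s_1={p,q,r,s}: F(!q)=True !q=False q=True
s_2={p,q,s}: F(!q)=True !q=False q=True
s_3={q,s}: F(!q)=True !q=False q=True
s_4={p,r}: F(!q)=True !q=True q=False
s_5={p,r,s}: F(!q)=True !q=True q=False
s_6={p,s}: F(!q)=True !q=True q=False
s_7={p,q,r}: F(!q)=False !q=False q=True
G(F(!q)) holds globally = False
First violation at position 7.

Answer: 7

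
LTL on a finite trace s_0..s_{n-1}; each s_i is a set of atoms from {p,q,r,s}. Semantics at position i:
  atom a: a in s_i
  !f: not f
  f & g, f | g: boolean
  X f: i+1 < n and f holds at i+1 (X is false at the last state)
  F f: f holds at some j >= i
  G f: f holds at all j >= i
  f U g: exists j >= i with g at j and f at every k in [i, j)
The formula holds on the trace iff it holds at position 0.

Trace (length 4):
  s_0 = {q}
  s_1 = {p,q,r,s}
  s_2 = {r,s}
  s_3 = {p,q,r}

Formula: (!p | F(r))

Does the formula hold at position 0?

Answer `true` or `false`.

Answer: true

Derivation:
s_0={q}: (!p | F(r))=True !p=True p=False F(r)=True r=False
s_1={p,q,r,s}: (!p | F(r))=True !p=False p=True F(r)=True r=True
s_2={r,s}: (!p | F(r))=True !p=True p=False F(r)=True r=True
s_3={p,q,r}: (!p | F(r))=True !p=False p=True F(r)=True r=True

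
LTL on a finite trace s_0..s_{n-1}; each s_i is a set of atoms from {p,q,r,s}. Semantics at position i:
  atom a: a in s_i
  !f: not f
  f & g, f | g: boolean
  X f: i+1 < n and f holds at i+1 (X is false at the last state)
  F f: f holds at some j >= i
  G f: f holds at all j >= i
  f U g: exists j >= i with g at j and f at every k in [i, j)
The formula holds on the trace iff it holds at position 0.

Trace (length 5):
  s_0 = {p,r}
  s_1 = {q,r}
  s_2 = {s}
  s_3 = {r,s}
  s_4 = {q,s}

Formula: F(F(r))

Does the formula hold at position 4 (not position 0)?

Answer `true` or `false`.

s_0={p,r}: F(F(r))=True F(r)=True r=True
s_1={q,r}: F(F(r))=True F(r)=True r=True
s_2={s}: F(F(r))=True F(r)=True r=False
s_3={r,s}: F(F(r))=True F(r)=True r=True
s_4={q,s}: F(F(r))=False F(r)=False r=False
Evaluating at position 4: result = False

Answer: false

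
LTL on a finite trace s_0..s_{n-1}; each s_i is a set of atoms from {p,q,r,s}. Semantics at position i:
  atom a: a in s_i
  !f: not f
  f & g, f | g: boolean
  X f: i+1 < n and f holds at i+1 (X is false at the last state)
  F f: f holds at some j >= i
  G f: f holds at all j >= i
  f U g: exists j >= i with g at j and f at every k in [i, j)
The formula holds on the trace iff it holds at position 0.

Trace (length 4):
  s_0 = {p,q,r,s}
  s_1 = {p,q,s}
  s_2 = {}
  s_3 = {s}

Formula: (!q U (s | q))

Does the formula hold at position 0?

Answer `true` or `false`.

s_0={p,q,r,s}: (!q U (s | q))=True !q=False q=True (s | q)=True s=True
s_1={p,q,s}: (!q U (s | q))=True !q=False q=True (s | q)=True s=True
s_2={}: (!q U (s | q))=True !q=True q=False (s | q)=False s=False
s_3={s}: (!q U (s | q))=True !q=True q=False (s | q)=True s=True

Answer: true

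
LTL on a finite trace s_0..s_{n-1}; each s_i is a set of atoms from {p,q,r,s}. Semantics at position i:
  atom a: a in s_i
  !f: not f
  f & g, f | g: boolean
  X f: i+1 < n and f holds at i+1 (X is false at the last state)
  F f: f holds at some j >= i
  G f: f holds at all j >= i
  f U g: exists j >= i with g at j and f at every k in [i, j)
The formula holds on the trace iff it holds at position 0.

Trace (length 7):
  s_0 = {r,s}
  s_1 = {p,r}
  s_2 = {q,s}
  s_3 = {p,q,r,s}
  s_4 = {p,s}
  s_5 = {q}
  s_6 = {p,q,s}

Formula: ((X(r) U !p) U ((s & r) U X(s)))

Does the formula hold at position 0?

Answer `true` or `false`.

Answer: true

Derivation:
s_0={r,s}: ((X(r) U !p) U ((s & r) U X(s)))=True (X(r) U !p)=True X(r)=True r=True !p=True p=False ((s & r) U X(s))=True (s & r)=True s=True X(s)=False
s_1={p,r}: ((X(r) U !p) U ((s & r) U X(s)))=True (X(r) U !p)=False X(r)=False r=True !p=False p=True ((s & r) U X(s))=True (s & r)=False s=False X(s)=True
s_2={q,s}: ((X(r) U !p) U ((s & r) U X(s)))=True (X(r) U !p)=True X(r)=True r=False !p=True p=False ((s & r) U X(s))=True (s & r)=False s=True X(s)=True
s_3={p,q,r,s}: ((X(r) U !p) U ((s & r) U X(s)))=True (X(r) U !p)=False X(r)=False r=True !p=False p=True ((s & r) U X(s))=True (s & r)=True s=True X(s)=True
s_4={p,s}: ((X(r) U !p) U ((s & r) U X(s)))=False (X(r) U !p)=False X(r)=False r=False !p=False p=True ((s & r) U X(s))=False (s & r)=False s=True X(s)=False
s_5={q}: ((X(r) U !p) U ((s & r) U X(s)))=True (X(r) U !p)=True X(r)=False r=False !p=True p=False ((s & r) U X(s))=True (s & r)=False s=False X(s)=True
s_6={p,q,s}: ((X(r) U !p) U ((s & r) U X(s)))=False (X(r) U !p)=False X(r)=False r=False !p=False p=True ((s & r) U X(s))=False (s & r)=False s=True X(s)=False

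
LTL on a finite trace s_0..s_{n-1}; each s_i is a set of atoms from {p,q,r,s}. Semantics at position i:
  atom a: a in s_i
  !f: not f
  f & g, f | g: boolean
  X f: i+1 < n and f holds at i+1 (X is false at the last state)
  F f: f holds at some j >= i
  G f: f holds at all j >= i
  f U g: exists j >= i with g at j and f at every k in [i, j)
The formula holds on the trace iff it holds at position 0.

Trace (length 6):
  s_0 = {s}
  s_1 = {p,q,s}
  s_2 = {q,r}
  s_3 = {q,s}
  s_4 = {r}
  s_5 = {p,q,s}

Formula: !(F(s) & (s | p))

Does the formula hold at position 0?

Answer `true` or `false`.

s_0={s}: !(F(s) & (s | p))=False (F(s) & (s | p))=True F(s)=True s=True (s | p)=True p=False
s_1={p,q,s}: !(F(s) & (s | p))=False (F(s) & (s | p))=True F(s)=True s=True (s | p)=True p=True
s_2={q,r}: !(F(s) & (s | p))=True (F(s) & (s | p))=False F(s)=True s=False (s | p)=False p=False
s_3={q,s}: !(F(s) & (s | p))=False (F(s) & (s | p))=True F(s)=True s=True (s | p)=True p=False
s_4={r}: !(F(s) & (s | p))=True (F(s) & (s | p))=False F(s)=True s=False (s | p)=False p=False
s_5={p,q,s}: !(F(s) & (s | p))=False (F(s) & (s | p))=True F(s)=True s=True (s | p)=True p=True

Answer: false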